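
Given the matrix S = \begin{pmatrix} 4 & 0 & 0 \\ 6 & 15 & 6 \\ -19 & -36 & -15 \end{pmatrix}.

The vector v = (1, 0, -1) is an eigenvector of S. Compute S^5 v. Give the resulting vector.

First find the eigenvalue: Sv = (4, 0, -4) = 4·(1, 0, -1), so λ = 4.
Then S^5 v = λ^5·v = 4^5·(1, 0, -1) = 1024·(1, 0, -1) = (1024, 0, -1024).

(1024, 0, -1024)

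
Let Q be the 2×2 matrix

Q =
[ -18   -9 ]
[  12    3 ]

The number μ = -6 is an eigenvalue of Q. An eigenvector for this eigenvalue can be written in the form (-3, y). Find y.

4

We need (Q + 6I)v = 0.
Q + 6I = [[-12, -9], [12, 9]].
Row 1: (-12)·-3 + (-9)·y = 0
Row 2: (12)·-3 + (9)·y = 0
Solving gives y = 4.
Check: Q·(-3, 4) = (18, -24) = -6·(-3, 4).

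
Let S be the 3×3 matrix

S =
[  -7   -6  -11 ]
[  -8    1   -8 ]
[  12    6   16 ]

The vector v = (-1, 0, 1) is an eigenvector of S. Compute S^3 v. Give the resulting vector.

First find the eigenvalue: Sv = (-4, 0, 4) = 4·(-1, 0, 1), so λ = 4.
Then S^3 v = λ^3·v = 4^3·(-1, 0, 1) = 64·(-1, 0, 1) = (-64, 0, 64).

(-64, 0, 64)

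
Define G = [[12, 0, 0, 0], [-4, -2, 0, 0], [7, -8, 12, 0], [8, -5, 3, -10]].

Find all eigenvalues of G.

-10, -2, 12, 12

G is lower triangular, so its eigenvalues are the diagonal entries.
Diagonal: 12, -2, 12, -10.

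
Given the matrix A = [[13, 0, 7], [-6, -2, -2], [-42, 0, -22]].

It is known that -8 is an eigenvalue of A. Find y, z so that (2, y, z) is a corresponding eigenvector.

We need (A + 8I)v = 0.
A + 8I = [[21, 0, 7], [-6, 6, -2], [-42, 0, -14]].
Row 1: (21)·2 + (0)·y + (7)·z = 0
Row 2: (-6)·2 + (6)·y + (-2)·z = 0
Row 3: (-42)·2 + (0)·y + (-14)·z = 0
Solving gives y = 0, z = -6.
Check: A·(2, 0, -6) = (-16, 0, 48) = -8·(2, 0, -6).

0, -6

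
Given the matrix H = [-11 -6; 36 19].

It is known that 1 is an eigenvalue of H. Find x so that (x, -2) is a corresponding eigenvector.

1

We need (H - 1I)v = 0.
H - 1I = [[-12, -6], [36, 18]].
Row 1: (-12)·x + (-6)·-2 = 0
Row 2: (36)·x + (18)·-2 = 0
Solving gives x = 1.
Check: H·(1, -2) = (1, -2) = 1·(1, -2).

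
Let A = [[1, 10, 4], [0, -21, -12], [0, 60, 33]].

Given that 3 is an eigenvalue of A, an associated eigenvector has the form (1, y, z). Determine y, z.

1, -2

We need (A - 3I)v = 0.
A - 3I = [[-2, 10, 4], [0, -24, -12], [0, 60, 30]].
Row 1: (-2)·1 + (10)·y + (4)·z = 0
Row 2: (0)·1 + (-24)·y + (-12)·z = 0
Row 3: (0)·1 + (60)·y + (30)·z = 0
Solving gives y = 1, z = -2.
Check: A·(1, 1, -2) = (3, 3, -6) = 3·(1, 1, -2).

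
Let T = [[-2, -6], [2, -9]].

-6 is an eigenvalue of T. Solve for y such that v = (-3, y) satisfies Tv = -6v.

-2

We need (T + 6I)v = 0.
T + 6I = [[4, -6], [2, -3]].
Row 1: (4)·-3 + (-6)·y = 0
Row 2: (2)·-3 + (-3)·y = 0
Solving gives y = -2.
Check: T·(-3, -2) = (18, 12) = -6·(-3, -2).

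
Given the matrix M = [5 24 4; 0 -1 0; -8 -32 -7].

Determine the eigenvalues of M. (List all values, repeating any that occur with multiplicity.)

-3, -1, 1

Compute the characteristic polynomial p(λ) = det(λI - M).
Expanding along the first row, p(λ) = λ^3 + 3λ^2 - λ - 3.
Since p(-3) = 0, λ = -3 is a root.
Dividing by (λ + 3) leaves λ^2 - 1.
The quadratic factors as (λ + 1)·(λ - 1).
Eigenvalues: -3, -1, 1.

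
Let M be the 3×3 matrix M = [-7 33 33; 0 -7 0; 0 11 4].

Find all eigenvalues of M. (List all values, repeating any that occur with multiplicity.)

-7, -7, 4

The characteristic polynomial is p(s) = det(sI - M).
Expanding the 3×3 determinant: p(s) = s^3 + 10s^2 - 7s - 196.
Since p(4) = 0, s = 4 is a root.
Factor out (s - 4): p(s) = (s - 4)·(s^2 + 14s + 49).
The quadratic factor is (s + 7)^2.
Eigenvalues: -7, -7, 4.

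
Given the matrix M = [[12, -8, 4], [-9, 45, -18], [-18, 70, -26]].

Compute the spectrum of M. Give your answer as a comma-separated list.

Set up det(lambda·I - M) = 0.
Cofactor expansion gives p(lambda) = lambda^3 - 31·lambda^2 + 318·lambda - 1080.
Since p(10) = 0, lambda = 10 is a root.
Dividing by (lambda - 10) leaves lambda^2 - 21·lambda + 108.
The quadratic factors as (lambda - 9)·(lambda - 12).
Eigenvalues: 9, 10, 12.

9, 10, 12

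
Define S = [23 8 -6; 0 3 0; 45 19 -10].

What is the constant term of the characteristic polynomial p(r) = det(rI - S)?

p(0) = det(0·I − S) = det(−S) = (−1)^3·det(S).
det(S) = 120, so p(0) = -120.

-120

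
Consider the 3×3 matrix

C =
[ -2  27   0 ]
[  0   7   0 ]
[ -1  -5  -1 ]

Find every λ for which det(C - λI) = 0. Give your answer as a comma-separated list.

-2, -1, 7

Set up det(tI - C) = 0.
Expanding along the first row, p(t) = t^3 - 4t^2 - 19t - 14.
Since p(-1) = 0, t = -1 is a root.
Dividing by (t + 1) leaves t^2 - 5t - 14.
The quadratic factors as (t + 2)·(t - 7).
Eigenvalues: -2, -1, 7.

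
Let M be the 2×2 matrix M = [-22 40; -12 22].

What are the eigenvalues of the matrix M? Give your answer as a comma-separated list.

det(M - rI) = (-22 - r)(22 - r) - (40)·(-12) = r^2 - 4.
This factors as (r + 2)·(r - 2) = 0.
Eigenvalues: -2, 2.

-2, 2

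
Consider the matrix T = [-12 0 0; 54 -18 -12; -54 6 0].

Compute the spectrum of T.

-12, -12, -6

Compute the characteristic polynomial p(λ) = det(λI - T).
Expanding the 3×3 determinant: p(λ) = λ^3 + 30λ^2 + 288λ + 864.
Rational-root test: λ = -6 gives p(-6) = 0.
Dividing by (λ + 6) leaves λ^2 + 24λ + 144.
The quadratic factor is (λ + 12)^2.
Eigenvalues: -12, -12, -6.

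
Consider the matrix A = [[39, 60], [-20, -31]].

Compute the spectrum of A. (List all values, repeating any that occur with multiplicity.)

-1, 9

det(A - tI) = (39 - t)(-31 - t) - (60)·(-20) = t^2 - 8t - 9.
This factors as (t + 1)·(t - 9) = 0.
Eigenvalues: -1, 9.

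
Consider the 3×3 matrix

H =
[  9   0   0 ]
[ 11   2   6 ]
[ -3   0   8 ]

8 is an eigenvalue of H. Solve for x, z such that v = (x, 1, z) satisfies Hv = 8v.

0, 1

We need (H - 8I)v = 0.
H - 8I = [[1, 0, 0], [11, -6, 6], [-3, 0, 0]].
Row 1: (1)·x + (0)·1 + (0)·z = 0
Row 2: (11)·x + (-6)·1 + (6)·z = 0
Row 3: (-3)·x + (0)·1 + (0)·z = 0
Solving gives x = 0, z = 1.
Check: H·(0, 1, 1) = (0, 8, 8) = 8·(0, 1, 1).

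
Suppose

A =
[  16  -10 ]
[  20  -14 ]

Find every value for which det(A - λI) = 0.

det(A - sI) = (16 - s)(-14 - s) - (-10)·(20) = s^2 - 2s - 24.
This factors as (s + 4)·(s - 6) = 0.
Eigenvalues: -4, 6.

-4, 6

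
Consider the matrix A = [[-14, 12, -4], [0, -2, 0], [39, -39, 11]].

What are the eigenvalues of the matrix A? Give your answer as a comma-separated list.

-2, -2, -1

Compute the characteristic polynomial p(λ) = det(λI - A).
Expanding the 3×3 determinant: p(λ) = λ^3 + 5λ^2 + 8λ + 4.
Rational-root test: λ = -1 gives p(-1) = 0.
Factor out (λ + 1): p(λ) = (λ + 1)·(λ^2 + 4λ + 4).
The quadratic factor is (λ + 2)^2.
Eigenvalues: -2, -2, -1.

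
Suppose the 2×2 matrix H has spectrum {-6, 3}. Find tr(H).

trace(H) is the sum of the eigenvalues: (-6) + (3) = -3.

-3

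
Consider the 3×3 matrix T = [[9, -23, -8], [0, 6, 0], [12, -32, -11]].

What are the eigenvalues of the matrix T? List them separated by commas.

-3, 1, 6

Set up det(λI - T) = 0.
Cofactor expansion gives p(λ) = λ^3 - 4λ^2 - 15λ + 18.
Rational-root test: λ = 1 gives p(1) = 0.
Factor out (λ - 1): p(λ) = (λ - 1)·(λ^2 - 3λ - 18).
The quadratic factors as (λ + 3)·(λ - 6).
Eigenvalues: -3, 1, 6.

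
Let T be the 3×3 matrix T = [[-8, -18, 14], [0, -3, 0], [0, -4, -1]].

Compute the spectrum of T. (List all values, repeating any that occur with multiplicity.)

The characteristic polynomial is p(lambda) = det(lambda·I - T).
Expanding along the first row, p(lambda) = lambda^3 + 12·lambda^2 + 35·lambda + 24.
Try lambda = -3: p(-3) = 0, so -3 is a root.
Factor out (lambda + 3): p(lambda) = (lambda + 3)·(lambda^2 + 9·lambda + 8).
The quadratic factors as (lambda + 8)·(lambda + 1).
Eigenvalues: -8, -3, -1.

-8, -3, -1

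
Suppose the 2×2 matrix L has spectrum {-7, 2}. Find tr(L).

trace(L) is the sum of the eigenvalues: (-7) + (2) = -5.

-5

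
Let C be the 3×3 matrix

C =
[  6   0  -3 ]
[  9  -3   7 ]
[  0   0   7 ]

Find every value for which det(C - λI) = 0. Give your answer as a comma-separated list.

-3, 6, 7

The characteristic polynomial is p(λ) = det(λI - C).
Expanding the 3×3 determinant: p(λ) = λ^3 - 10λ^2 + 3λ + 126.
Rational-root test: λ = -3 gives p(-3) = 0.
Factor out (λ + 3): p(λ) = (λ + 3)·(λ^2 - 13λ + 42).
The quadratic factors as (λ - 6)·(λ - 7).
Eigenvalues: -3, 6, 7.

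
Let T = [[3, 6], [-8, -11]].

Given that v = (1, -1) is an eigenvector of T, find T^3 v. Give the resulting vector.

First find the eigenvalue: Tv = (-3, 3) = -3·(1, -1), so λ = -3.
Then T^3 v = λ^3·v = (-3)^3·(1, -1) = -27·(1, -1) = (-27, 27).

(-27, 27)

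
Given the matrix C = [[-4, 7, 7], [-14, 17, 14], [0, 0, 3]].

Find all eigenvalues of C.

The characteristic polynomial is p(s) = det(sI - C).
Cofactor expansion gives p(s) = s^3 - 16s^2 + 69s - 90.
Since p(3) = 0, s = 3 is a root.
Dividing by (s - 3) leaves s^2 - 13s + 30.
The quadratic factors as (s - 3)·(s - 10).
Eigenvalues: 3, 3, 10.

3, 3, 10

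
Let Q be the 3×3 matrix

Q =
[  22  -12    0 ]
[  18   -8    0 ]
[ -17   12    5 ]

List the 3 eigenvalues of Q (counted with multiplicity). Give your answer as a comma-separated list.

4, 5, 10

Set up det(μI - Q) = 0.
Cofactor expansion gives p(μ) = μ^3 - 19μ^2 + 110μ - 200.
Rational-root test: μ = 4 gives p(4) = 0.
Dividing by (μ - 4) leaves μ^2 - 15μ + 50.
The quadratic factors as (μ - 5)·(μ - 10).
Eigenvalues: 4, 5, 10.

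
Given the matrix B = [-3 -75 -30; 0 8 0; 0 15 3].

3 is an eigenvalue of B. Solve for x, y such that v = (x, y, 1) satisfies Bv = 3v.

We need (B - 3I)v = 0.
B - 3I = [[-6, -75, -30], [0, 5, 0], [0, 15, 0]].
Row 1: (-6)·x + (-75)·y + (-30)·1 = 0
Row 2: (0)·x + (5)·y + (0)·1 = 0
Row 3: (0)·x + (15)·y + (0)·1 = 0
Solving gives x = -5, y = 0.
Check: B·(-5, 0, 1) = (-15, 0, 3) = 3·(-5, 0, 1).

-5, 0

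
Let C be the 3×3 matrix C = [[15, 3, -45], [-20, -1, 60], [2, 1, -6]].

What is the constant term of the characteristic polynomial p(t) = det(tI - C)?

p(0) = det(0·I − C) = det(−C) = (−1)^3·det(C).
det(C) = 0, so p(0) = 0.

0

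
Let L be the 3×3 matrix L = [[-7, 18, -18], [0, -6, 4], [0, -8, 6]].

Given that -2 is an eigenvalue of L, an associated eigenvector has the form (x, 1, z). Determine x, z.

0, 1

We need (L + 2I)v = 0.
L + 2I = [[-5, 18, -18], [0, -4, 4], [0, -8, 8]].
Row 1: (-5)·x + (18)·1 + (-18)·z = 0
Row 2: (0)·x + (-4)·1 + (4)·z = 0
Row 3: (0)·x + (-8)·1 + (8)·z = 0
Solving gives x = 0, z = 1.
Check: L·(0, 1, 1) = (0, -2, -2) = -2·(0, 1, 1).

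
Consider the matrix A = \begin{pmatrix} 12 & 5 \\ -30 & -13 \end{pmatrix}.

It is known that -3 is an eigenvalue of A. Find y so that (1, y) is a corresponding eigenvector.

-3

We need (A + 3I)v = 0.
A + 3I = [[15, 5], [-30, -10]].
Row 1: (15)·1 + (5)·y = 0
Row 2: (-30)·1 + (-10)·y = 0
Solving gives y = -3.
Check: A·(1, -3) = (-3, 9) = -3·(1, -3).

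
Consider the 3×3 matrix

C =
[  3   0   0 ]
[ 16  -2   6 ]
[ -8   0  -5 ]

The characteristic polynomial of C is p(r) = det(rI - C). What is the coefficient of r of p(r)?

p(r) = r^3 + 4r^2 - 11r - 30.
The coefficient of r is -11.

-11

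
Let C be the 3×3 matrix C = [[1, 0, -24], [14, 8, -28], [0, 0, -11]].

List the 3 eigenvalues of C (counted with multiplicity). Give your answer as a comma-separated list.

-11, 1, 8

Compute the characteristic polynomial p(λ) = det(λI - C).
Expanding the 3×3 determinant: p(λ) = λ^3 + 2λ^2 - 91λ + 88.
Rational-root test: λ = 1 gives p(1) = 0.
Factor out (λ - 1): p(λ) = (λ - 1)·(λ^2 + 3λ - 88).
The quadratic factors as (λ + 11)·(λ - 8).
Eigenvalues: -11, 1, 8.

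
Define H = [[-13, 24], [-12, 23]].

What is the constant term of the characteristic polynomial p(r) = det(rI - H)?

p(0) = det(0·I − H) = det(−H) = (−1)^2·det(H).
det(H) = -11, so p(0) = -11.

-11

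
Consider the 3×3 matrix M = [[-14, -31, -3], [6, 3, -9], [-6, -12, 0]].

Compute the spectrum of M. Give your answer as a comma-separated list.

-9, -2, 0

Set up det(λI - M) = 0.
Expanding the 3×3 determinant: p(λ) = λ^3 + 11λ^2 + 18λ.
Try λ = 0: p(0) = 0, so 0 is a root.
Factor out λ: p(λ) = λ·(λ^2 + 11λ + 18).
The quadratic factors as (λ + 9)·(λ + 2).
Eigenvalues: -9, -2, 0.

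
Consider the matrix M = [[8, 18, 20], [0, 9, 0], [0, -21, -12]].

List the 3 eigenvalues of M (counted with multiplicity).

Set up det(λI - M) = 0.
Expanding the 3×3 determinant: p(λ) = λ^3 - 5λ^2 - 132λ + 864.
Since p(9) = 0, λ = 9 is a root.
Factor out (λ - 9): p(λ) = (λ - 9)·(λ^2 + 4λ - 96).
The quadratic factors as (λ + 12)·(λ - 8).
Eigenvalues: -12, 8, 9.

-12, 8, 9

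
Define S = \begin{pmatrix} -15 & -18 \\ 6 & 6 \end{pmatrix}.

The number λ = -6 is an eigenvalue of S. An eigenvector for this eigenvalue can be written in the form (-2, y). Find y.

1

We need (S + 6I)v = 0.
S + 6I = [[-9, -18], [6, 12]].
Row 1: (-9)·-2 + (-18)·y = 0
Row 2: (6)·-2 + (12)·y = 0
Solving gives y = 1.
Check: S·(-2, 1) = (12, -6) = -6·(-2, 1).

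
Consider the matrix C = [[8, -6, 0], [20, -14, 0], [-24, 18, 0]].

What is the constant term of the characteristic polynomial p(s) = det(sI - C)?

p(0) = det(0·I − C) = det(−C) = (−1)^3·det(C).
det(C) = 0, so p(0) = 0.

0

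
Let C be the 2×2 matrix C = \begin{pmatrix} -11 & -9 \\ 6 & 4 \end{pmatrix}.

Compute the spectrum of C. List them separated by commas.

-5, -2

det(C - λI) = (-11 - λ)(4 - λ) - (-9)·(6) = λ^2 + 7λ + 10.
This factors as (λ + 5)·(λ + 2) = 0.
Eigenvalues: -5, -2.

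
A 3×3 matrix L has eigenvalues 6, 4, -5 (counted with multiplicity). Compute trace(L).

trace(L) is the sum of the eigenvalues: (6) + (4) + (-5) = 5.

5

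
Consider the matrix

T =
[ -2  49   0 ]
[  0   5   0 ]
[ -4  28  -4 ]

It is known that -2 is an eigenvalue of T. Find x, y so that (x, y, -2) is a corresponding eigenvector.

1, 0

We need (T + 2I)v = 0.
T + 2I = [[0, 49, 0], [0, 7, 0], [-4, 28, -2]].
Row 1: (0)·x + (49)·y + (0)·-2 = 0
Row 2: (0)·x + (7)·y + (0)·-2 = 0
Row 3: (-4)·x + (28)·y + (-2)·-2 = 0
Solving gives x = 1, y = 0.
Check: T·(1, 0, -2) = (-2, 0, 4) = -2·(1, 0, -2).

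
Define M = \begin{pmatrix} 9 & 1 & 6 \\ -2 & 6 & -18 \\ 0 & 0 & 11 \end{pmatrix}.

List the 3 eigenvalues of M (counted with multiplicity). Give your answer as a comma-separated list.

7, 8, 11

The characteristic polynomial is p(λ) = det(λI - M).
Expanding along the first row, p(λ) = λ^3 - 26λ^2 + 221λ - 616.
Rational-root test: λ = 7 gives p(7) = 0.
Dividing by (λ - 7) leaves λ^2 - 19λ + 88.
The quadratic factors as (λ - 8)·(λ - 11).
Eigenvalues: 7, 8, 11.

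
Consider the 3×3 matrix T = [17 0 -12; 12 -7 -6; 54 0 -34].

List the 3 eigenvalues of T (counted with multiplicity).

-10, -7, -7

Compute the characteristic polynomial p(s) = det(sI - T).
Expanding the 3×3 determinant: p(s) = s^3 + 24s^2 + 189s + 490.
Rational-root test: s = -10 gives p(-10) = 0.
Dividing by (s + 10) leaves s^2 + 14s + 49.
The quadratic factor is (s + 7)^2.
Eigenvalues: -10, -7, -7.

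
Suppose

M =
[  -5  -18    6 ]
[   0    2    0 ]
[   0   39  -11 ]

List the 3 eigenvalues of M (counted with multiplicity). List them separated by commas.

-11, -5, 2

The characteristic polynomial is p(μ) = det(μI - M).
Cofactor expansion gives p(μ) = μ^3 + 14μ^2 + 23μ - 110.
Rational-root test: μ = 2 gives p(2) = 0.
Dividing by (μ - 2) leaves μ^2 + 16μ + 55.
The quadratic factors as (μ + 11)·(μ + 5).
Eigenvalues: -11, -5, 2.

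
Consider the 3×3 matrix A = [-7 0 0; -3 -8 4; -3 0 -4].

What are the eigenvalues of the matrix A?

-8, -7, -4

The characteristic polynomial is p(t) = det(tI - A).
Cofactor expansion gives p(t) = t^3 + 19t^2 + 116t + 224.
Try t = -7: p(-7) = 0, so -7 is a root.
Dividing by (t + 7) leaves t^2 + 12t + 32.
The quadratic factors as (t + 8)·(t + 4).
Eigenvalues: -8, -7, -4.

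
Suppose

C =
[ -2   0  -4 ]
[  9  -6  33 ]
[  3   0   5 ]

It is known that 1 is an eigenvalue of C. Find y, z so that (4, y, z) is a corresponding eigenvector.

We need (C - 1I)v = 0.
C - 1I = [[-3, 0, -4], [9, -7, 33], [3, 0, 4]].
Row 1: (-3)·4 + (0)·y + (-4)·z = 0
Row 2: (9)·4 + (-7)·y + (33)·z = 0
Row 3: (3)·4 + (0)·y + (4)·z = 0
Solving gives y = -9, z = -3.
Check: C·(4, -9, -3) = (4, -9, -3) = 1·(4, -9, -3).

-9, -3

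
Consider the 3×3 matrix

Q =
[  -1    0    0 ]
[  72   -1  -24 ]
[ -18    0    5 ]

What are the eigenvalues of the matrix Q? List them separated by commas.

-1, -1, 5

Compute the characteristic polynomial p(μ) = det(μI - Q).
Expanding the 3×3 determinant: p(μ) = μ^3 - 3μ^2 - 9μ - 5.
Try μ = 5: p(5) = 0, so 5 is a root.
Dividing by (μ - 5) leaves μ^2 + 2μ + 1.
The quadratic factor is (μ + 1)^2.
Eigenvalues: -1, -1, 5.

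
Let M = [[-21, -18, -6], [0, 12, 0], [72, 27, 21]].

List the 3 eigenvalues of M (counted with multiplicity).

The characteristic polynomial is p(λ) = det(λI - M).
Cofactor expansion gives p(λ) = λ^3 - 12λ^2 - 9λ + 108.
Since p(-3) = 0, λ = -3 is a root.
Factor out (λ + 3): p(λ) = (λ + 3)·(λ^2 - 15λ + 36).
The quadratic factors as (λ - 3)·(λ - 12).
Eigenvalues: -3, 3, 12.

-3, 3, 12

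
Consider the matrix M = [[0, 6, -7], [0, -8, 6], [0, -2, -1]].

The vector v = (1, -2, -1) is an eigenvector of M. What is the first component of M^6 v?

First find the eigenvalue: Mv = (-5, 10, 5) = -5·(1, -2, -1), so λ = -5.
Then M^6 v = λ^6·v = (-5)^6·(1, -2, -1) = 15625·(1, -2, -1) = (15625, -31250, -15625).

15625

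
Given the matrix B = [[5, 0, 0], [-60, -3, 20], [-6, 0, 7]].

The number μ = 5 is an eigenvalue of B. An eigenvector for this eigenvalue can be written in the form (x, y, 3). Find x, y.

We need (B - 5I)v = 0.
B - 5I = [[0, 0, 0], [-60, -8, 20], [-6, 0, 2]].
Row 1: (0)·x + (0)·y + (0)·3 = 0
Row 2: (-60)·x + (-8)·y + (20)·3 = 0
Row 3: (-6)·x + (0)·y + (2)·3 = 0
Solving gives x = 1, y = 0.
Check: B·(1, 0, 3) = (5, 0, 15) = 5·(1, 0, 3).

1, 0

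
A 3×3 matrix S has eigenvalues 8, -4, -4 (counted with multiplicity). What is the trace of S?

0

trace(S) is the sum of the eigenvalues: (8) + (-4) + (-4) = 0.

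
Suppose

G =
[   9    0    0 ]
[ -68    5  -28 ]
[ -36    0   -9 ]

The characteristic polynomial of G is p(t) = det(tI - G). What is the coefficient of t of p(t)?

p(t) = t^3 - 5t^2 - 81t + 405.
The coefficient of t is -81.

-81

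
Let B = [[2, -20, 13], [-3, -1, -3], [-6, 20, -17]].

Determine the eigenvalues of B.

The characteristic polynomial is p(s) = det(sI - B).
Cofactor expansion gives p(s) = s^3 + 16s^2 + 59s + 44.
Try s = -1: p(-1) = 0, so -1 is a root.
Dividing by (s + 1) leaves s^2 + 15s + 44.
The quadratic factors as (s + 11)·(s + 4).
Eigenvalues: -11, -4, -1.

-11, -4, -1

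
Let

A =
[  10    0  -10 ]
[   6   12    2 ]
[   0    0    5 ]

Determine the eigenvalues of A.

5, 10, 12

Compute the characteristic polynomial p(lambda) = det(lambda·I - A).
Expanding the 3×3 determinant: p(lambda) = lambda^3 - 27·lambda^2 + 230·lambda - 600.
Since p(12) = 0, lambda = 12 is a root.
Factor out (lambda - 12): p(lambda) = (lambda - 12)·(lambda^2 - 15·lambda + 50).
The quadratic factors as (lambda - 5)·(lambda - 10).
Eigenvalues: 5, 10, 12.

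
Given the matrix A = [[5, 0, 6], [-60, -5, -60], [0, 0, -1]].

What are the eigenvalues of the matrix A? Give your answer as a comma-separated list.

-5, -1, 5

The characteristic polynomial is p(λ) = det(λI - A).
Expanding along the first row, p(λ) = λ^3 + λ^2 - 25λ - 25.
Since p(5) = 0, λ = 5 is a root.
Factor out (λ - 5): p(λ) = (λ - 5)·(λ^2 + 6λ + 5).
The quadratic factors as (λ + 5)·(λ + 1).
Eigenvalues: -5, -1, 5.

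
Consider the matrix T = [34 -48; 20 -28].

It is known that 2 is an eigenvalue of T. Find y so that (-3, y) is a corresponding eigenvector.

We need (T - 2I)v = 0.
T - 2I = [[32, -48], [20, -30]].
Row 1: (32)·-3 + (-48)·y = 0
Row 2: (20)·-3 + (-30)·y = 0
Solving gives y = -2.
Check: T·(-3, -2) = (-6, -4) = 2·(-3, -2).

-2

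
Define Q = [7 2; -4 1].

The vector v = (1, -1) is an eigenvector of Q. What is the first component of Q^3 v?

125

First find the eigenvalue: Qv = (5, -5) = 5·(1, -1), so λ = 5.
Then Q^3 v = λ^3·v = 5^3·(1, -1) = 125·(1, -1) = (125, -125).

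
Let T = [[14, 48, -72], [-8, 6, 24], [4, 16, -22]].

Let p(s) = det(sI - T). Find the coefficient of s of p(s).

-68

p(s) = s^3 + 2s^2 - 68s + 120.
The coefficient of s is -68.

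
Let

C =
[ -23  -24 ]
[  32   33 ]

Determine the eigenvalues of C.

1, 9

det(C - tI) = (-23 - t)(33 - t) - (-24)·(32) = t^2 - 10t + 9.
This factors as (t - 1)·(t - 9) = 0.
Eigenvalues: 1, 9.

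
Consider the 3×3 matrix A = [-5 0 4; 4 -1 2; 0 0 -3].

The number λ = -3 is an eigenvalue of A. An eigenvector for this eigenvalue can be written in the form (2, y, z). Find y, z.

We need (A + 3I)v = 0.
A + 3I = [[-2, 0, 4], [4, 2, 2], [0, 0, 0]].
Row 1: (-2)·2 + (0)·y + (4)·z = 0
Row 2: (4)·2 + (2)·y + (2)·z = 0
Row 3: (0)·2 + (0)·y + (0)·z = 0
Solving gives y = -5, z = 1.
Check: A·(2, -5, 1) = (-6, 15, -3) = -3·(2, -5, 1).

-5, 1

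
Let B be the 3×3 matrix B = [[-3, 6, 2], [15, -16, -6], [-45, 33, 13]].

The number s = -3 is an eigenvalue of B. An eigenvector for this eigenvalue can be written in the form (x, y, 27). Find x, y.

3, -9

We need (B + 3I)v = 0.
B + 3I = [[0, 6, 2], [15, -13, -6], [-45, 33, 16]].
Row 1: (0)·x + (6)·y + (2)·27 = 0
Row 2: (15)·x + (-13)·y + (-6)·27 = 0
Row 3: (-45)·x + (33)·y + (16)·27 = 0
Solving gives x = 3, y = -9.
Check: B·(3, -9, 27) = (-9, 27, -81) = -3·(3, -9, 27).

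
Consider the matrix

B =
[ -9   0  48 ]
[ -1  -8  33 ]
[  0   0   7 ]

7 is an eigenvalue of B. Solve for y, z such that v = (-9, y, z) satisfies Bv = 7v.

-6, -3

We need (B - 7I)v = 0.
B - 7I = [[-16, 0, 48], [-1, -15, 33], [0, 0, 0]].
Row 1: (-16)·-9 + (0)·y + (48)·z = 0
Row 2: (-1)·-9 + (-15)·y + (33)·z = 0
Row 3: (0)·-9 + (0)·y + (0)·z = 0
Solving gives y = -6, z = -3.
Check: B·(-9, -6, -3) = (-63, -42, -21) = 7·(-9, -6, -3).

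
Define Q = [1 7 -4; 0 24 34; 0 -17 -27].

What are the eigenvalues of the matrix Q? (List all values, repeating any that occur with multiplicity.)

-10, 1, 7

Compute the characteristic polynomial p(μ) = det(μI - Q).
Expanding the 3×3 determinant: p(μ) = μ^3 + 2μ^2 - 73μ + 70.
Try μ = -10: p(-10) = 0, so -10 is a root.
Dividing by (μ + 10) leaves μ^2 - 8μ + 7.
The quadratic factors as (μ - 1)·(μ - 7).
Eigenvalues: -10, 1, 7.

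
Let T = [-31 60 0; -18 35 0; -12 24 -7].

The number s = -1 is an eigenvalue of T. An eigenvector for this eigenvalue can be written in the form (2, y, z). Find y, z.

1, 0

We need (T + 1I)v = 0.
T + 1I = [[-30, 60, 0], [-18, 36, 0], [-12, 24, -6]].
Row 1: (-30)·2 + (60)·y + (0)·z = 0
Row 2: (-18)·2 + (36)·y + (0)·z = 0
Row 3: (-12)·2 + (24)·y + (-6)·z = 0
Solving gives y = 1, z = 0.
Check: T·(2, 1, 0) = (-2, -1, 0) = -1·(2, 1, 0).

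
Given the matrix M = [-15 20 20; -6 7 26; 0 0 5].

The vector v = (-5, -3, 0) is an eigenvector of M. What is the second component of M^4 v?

First find the eigenvalue: Mv = (15, 9, 0) = -3·(-5, -3, 0), so λ = -3.
Then M^4 v = λ^4·v = (-3)^4·(-5, -3, 0) = 81·(-5, -3, 0) = (-405, -243, 0).

-243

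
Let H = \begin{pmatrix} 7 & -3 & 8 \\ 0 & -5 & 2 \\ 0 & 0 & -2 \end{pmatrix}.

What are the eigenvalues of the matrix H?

H is upper triangular, so its eigenvalues are the diagonal entries.
Diagonal: 7, -5, -2.

-5, -2, 7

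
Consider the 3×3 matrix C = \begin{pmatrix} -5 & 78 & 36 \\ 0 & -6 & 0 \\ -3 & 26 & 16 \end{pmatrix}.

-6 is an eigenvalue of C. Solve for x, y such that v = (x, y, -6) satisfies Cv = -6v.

-18, 3

We need (C + 6I)v = 0.
C + 6I = [[1, 78, 36], [0, 0, 0], [-3, 26, 22]].
Row 1: (1)·x + (78)·y + (36)·-6 = 0
Row 2: (0)·x + (0)·y + (0)·-6 = 0
Row 3: (-3)·x + (26)·y + (22)·-6 = 0
Solving gives x = -18, y = 3.
Check: C·(-18, 3, -6) = (108, -18, 36) = -6·(-18, 3, -6).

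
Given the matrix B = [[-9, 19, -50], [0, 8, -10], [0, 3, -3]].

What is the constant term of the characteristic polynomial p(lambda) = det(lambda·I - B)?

p(0) = det(0·I − B) = det(−B) = (−1)^3·det(B).
det(B) = -54, so p(0) = 54.

54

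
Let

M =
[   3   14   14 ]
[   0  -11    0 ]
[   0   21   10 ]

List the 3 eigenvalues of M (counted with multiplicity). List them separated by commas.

-11, 3, 10

Compute the characteristic polynomial p(λ) = det(λI - M).
Expanding the 3×3 determinant: p(λ) = λ^3 - 2λ^2 - 113λ + 330.
Rational-root test: λ = -11 gives p(-11) = 0.
Factor out (λ + 11): p(λ) = (λ + 11)·(λ^2 - 13λ + 30).
The quadratic factors as (λ - 3)·(λ - 10).
Eigenvalues: -11, 3, 10.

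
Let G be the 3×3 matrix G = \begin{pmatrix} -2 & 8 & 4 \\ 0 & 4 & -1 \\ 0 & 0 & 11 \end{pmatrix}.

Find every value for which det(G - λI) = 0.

G is upper triangular, so its eigenvalues are the diagonal entries.
Diagonal: -2, 4, 11.

-2, 4, 11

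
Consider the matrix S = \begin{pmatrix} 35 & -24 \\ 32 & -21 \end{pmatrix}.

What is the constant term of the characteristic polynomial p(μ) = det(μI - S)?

33

p(0) = det(0·I − S) = det(−S) = (−1)^2·det(S).
det(S) = 33, so p(0) = 33.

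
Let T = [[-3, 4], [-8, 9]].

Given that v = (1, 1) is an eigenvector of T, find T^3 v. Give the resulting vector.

First find the eigenvalue: Tv = (1, 1) = 1·(1, 1), so λ = 1.
Then T^3 v = λ^3·v = 1^3·(1, 1) = 1·(1, 1) = (1, 1).

(1, 1)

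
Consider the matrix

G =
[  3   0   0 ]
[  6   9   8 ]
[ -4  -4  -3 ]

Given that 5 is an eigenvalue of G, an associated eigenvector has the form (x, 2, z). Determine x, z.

We need (G - 5I)v = 0.
G - 5I = [[-2, 0, 0], [6, 4, 8], [-4, -4, -8]].
Row 1: (-2)·x + (0)·2 + (0)·z = 0
Row 2: (6)·x + (4)·2 + (8)·z = 0
Row 3: (-4)·x + (-4)·2 + (-8)·z = 0
Solving gives x = 0, z = -1.
Check: G·(0, 2, -1) = (0, 10, -5) = 5·(0, 2, -1).

0, -1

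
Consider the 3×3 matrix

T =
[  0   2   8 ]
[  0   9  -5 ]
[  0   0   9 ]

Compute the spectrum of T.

0, 9, 9

T is upper triangular, so its eigenvalues are the diagonal entries.
Diagonal: 0, 9, 9.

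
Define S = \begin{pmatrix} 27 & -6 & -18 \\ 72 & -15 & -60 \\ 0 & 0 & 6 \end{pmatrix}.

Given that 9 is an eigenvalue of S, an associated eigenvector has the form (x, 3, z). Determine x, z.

1, 0

We need (S - 9I)v = 0.
S - 9I = [[18, -6, -18], [72, -24, -60], [0, 0, -3]].
Row 1: (18)·x + (-6)·3 + (-18)·z = 0
Row 2: (72)·x + (-24)·3 + (-60)·z = 0
Row 3: (0)·x + (0)·3 + (-3)·z = 0
Solving gives x = 1, z = 0.
Check: S·(1, 3, 0) = (9, 27, 0) = 9·(1, 3, 0).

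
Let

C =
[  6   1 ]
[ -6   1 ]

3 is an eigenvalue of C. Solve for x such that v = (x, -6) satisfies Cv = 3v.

2

We need (C - 3I)v = 0.
C - 3I = [[3, 1], [-6, -2]].
Row 1: (3)·x + (1)·-6 = 0
Row 2: (-6)·x + (-2)·-6 = 0
Solving gives x = 2.
Check: C·(2, -6) = (6, -18) = 3·(2, -6).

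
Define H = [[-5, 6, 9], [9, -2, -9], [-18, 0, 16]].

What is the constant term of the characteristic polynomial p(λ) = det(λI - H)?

56

p(0) = det(0·I − H) = det(−H) = (−1)^3·det(H).
det(H) = -56, so p(0) = 56.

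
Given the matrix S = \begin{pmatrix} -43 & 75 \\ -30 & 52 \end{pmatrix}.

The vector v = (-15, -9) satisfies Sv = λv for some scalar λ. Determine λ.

2

Compute Sv: S·(-15, -9) = (-30, -18).
Since Sv = λv, compare component 1: -30 = λ·-15, so λ = 2.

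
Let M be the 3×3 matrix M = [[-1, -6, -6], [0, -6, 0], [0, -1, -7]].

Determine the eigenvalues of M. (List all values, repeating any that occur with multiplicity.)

-7, -6, -1

Set up det(λI - M) = 0.
Expanding the 3×3 determinant: p(λ) = λ^3 + 14λ^2 + 55λ + 42.
Try λ = -1: p(-1) = 0, so -1 is a root.
Dividing by (λ + 1) leaves λ^2 + 13λ + 42.
The quadratic factors as (λ + 7)·(λ + 6).
Eigenvalues: -7, -6, -1.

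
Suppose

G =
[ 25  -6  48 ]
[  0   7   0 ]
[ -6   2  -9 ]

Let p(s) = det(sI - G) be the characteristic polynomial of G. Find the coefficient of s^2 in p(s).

The coefficient of s^2 of det(sI - G) is −trace(G).
trace(G) = (25) + (7) + (-9) = 23, so the coefficient is -23.

-23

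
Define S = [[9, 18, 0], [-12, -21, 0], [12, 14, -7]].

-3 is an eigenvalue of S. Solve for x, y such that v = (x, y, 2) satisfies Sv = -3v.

3, -2

We need (S + 3I)v = 0.
S + 3I = [[12, 18, 0], [-12, -18, 0], [12, 14, -4]].
Row 1: (12)·x + (18)·y + (0)·2 = 0
Row 2: (-12)·x + (-18)·y + (0)·2 = 0
Row 3: (12)·x + (14)·y + (-4)·2 = 0
Solving gives x = 3, y = -2.
Check: S·(3, -2, 2) = (-9, 6, -6) = -3·(3, -2, 2).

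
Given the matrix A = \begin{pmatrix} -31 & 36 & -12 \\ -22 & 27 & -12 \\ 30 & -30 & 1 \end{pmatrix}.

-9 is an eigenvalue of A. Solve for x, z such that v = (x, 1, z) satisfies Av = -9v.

0, 3

We need (A + 9I)v = 0.
A + 9I = [[-22, 36, -12], [-22, 36, -12], [30, -30, 10]].
Row 1: (-22)·x + (36)·1 + (-12)·z = 0
Row 2: (-22)·x + (36)·1 + (-12)·z = 0
Row 3: (30)·x + (-30)·1 + (10)·z = 0
Solving gives x = 0, z = 3.
Check: A·(0, 1, 3) = (0, -9, -27) = -9·(0, 1, 3).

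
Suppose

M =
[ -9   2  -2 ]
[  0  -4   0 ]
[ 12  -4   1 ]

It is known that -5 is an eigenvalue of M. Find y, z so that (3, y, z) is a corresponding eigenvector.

We need (M + 5I)v = 0.
M + 5I = [[-4, 2, -2], [0, 1, 0], [12, -4, 6]].
Row 1: (-4)·3 + (2)·y + (-2)·z = 0
Row 2: (0)·3 + (1)·y + (0)·z = 0
Row 3: (12)·3 + (-4)·y + (6)·z = 0
Solving gives y = 0, z = -6.
Check: M·(3, 0, -6) = (-15, 0, 30) = -5·(3, 0, -6).

0, -6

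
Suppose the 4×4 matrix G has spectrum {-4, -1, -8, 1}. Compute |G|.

-32

det(G) is the product of the eigenvalues: (-4) · (-1) · (-8) · (1) = -32.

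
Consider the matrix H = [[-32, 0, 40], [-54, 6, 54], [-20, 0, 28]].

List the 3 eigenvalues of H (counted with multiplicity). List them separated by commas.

-12, 6, 8

Compute the characteristic polynomial p(t) = det(tI - H).
Expanding along the first row, p(t) = t^3 - 2t^2 - 120t + 576.
Try t = 6: p(6) = 0, so 6 is a root.
Dividing by (t - 6) leaves t^2 + 4t - 96.
The quadratic factors as (t + 12)·(t - 8).
Eigenvalues: -12, 6, 8.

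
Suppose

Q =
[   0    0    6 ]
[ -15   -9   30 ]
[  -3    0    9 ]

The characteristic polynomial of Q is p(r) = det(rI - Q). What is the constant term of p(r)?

p(r) = r^3 - 63r + 162.
The constant term is 162.

162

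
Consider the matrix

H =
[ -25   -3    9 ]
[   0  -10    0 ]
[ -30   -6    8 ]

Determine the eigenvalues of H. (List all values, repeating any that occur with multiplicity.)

Compute the characteristic polynomial p(r) = det(rI - H).
Expanding along the first row, p(r) = r^3 + 27r^2 + 240r + 700.
Try r = -7: p(-7) = 0, so -7 is a root.
Dividing by (r + 7) leaves r^2 + 20r + 100.
The quadratic factor is (r + 10)^2.
Eigenvalues: -10, -10, -7.

-10, -10, -7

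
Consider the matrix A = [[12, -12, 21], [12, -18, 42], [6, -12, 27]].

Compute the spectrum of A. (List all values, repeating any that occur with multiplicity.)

6, 6, 9

Compute the characteristic polynomial p(μ) = det(μI - A).
Cofactor expansion gives p(μ) = μ^3 - 21μ^2 + 144μ - 324.
Since p(6) = 0, μ = 6 is a root.
Dividing by (μ - 6) leaves μ^2 - 15μ + 54.
The quadratic factors as (μ - 6)·(μ - 9).
Eigenvalues: 6, 6, 9.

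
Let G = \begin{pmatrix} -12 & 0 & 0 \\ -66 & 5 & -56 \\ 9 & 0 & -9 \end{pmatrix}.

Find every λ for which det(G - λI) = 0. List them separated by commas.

Compute the characteristic polynomial p(lambda) = det(lambda·I - G).
Cofactor expansion gives p(lambda) = lambda^3 + 16·lambda^2 + 3·lambda - 540.
Try lambda = -9: p(-9) = 0, so -9 is a root.
Factor out (lambda + 9): p(lambda) = (lambda + 9)·(lambda^2 + 7·lambda - 60).
The quadratic factors as (lambda + 12)·(lambda - 5).
Eigenvalues: -12, -9, 5.

-12, -9, 5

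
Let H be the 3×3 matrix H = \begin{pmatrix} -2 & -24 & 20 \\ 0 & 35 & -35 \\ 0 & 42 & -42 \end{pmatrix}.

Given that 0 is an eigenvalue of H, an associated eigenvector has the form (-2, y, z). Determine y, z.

We need (H)v = 0.
H = [[-2, -24, 20], [0, 35, -35], [0, 42, -42]].
Row 1: (-2)·-2 + (-24)·y + (20)·z = 0
Row 2: (0)·-2 + (35)·y + (-35)·z = 0
Row 3: (0)·-2 + (42)·y + (-42)·z = 0
Solving gives y = 1, z = 1.
Check: H·(-2, 1, 1) = (0, 0, 0) = 0·(-2, 1, 1).

1, 1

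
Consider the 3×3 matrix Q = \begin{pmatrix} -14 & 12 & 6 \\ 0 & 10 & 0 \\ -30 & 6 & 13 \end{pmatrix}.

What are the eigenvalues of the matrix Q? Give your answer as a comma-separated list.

Compute the characteristic polynomial p(λ) = det(λI - Q).
Expanding along the first row, p(λ) = λ^3 - 9λ^2 - 12λ + 20.
Try λ = 1: p(1) = 0, so 1 is a root.
Dividing by (λ - 1) leaves λ^2 - 8λ - 20.
The quadratic factors as (λ + 2)·(λ - 10).
Eigenvalues: -2, 1, 10.

-2, 1, 10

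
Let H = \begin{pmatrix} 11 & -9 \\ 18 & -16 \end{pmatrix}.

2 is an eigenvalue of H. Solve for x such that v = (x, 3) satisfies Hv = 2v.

3

We need (H - 2I)v = 0.
H - 2I = [[9, -9], [18, -18]].
Row 1: (9)·x + (-9)·3 = 0
Row 2: (18)·x + (-18)·3 = 0
Solving gives x = 3.
Check: H·(3, 3) = (6, 6) = 2·(3, 3).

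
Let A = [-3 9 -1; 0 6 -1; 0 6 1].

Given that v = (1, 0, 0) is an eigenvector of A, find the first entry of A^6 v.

First find the eigenvalue: Av = (-3, 0, 0) = -3·(1, 0, 0), so λ = -3.
Then A^6 v = λ^6·v = (-3)^6·(1, 0, 0) = 729·(1, 0, 0) = (729, 0, 0).

729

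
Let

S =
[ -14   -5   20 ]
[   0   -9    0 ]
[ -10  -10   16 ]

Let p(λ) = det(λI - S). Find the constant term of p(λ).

-216

p(λ) = λ^3 + 7λ^2 - 42λ - 216.
The constant term is -216.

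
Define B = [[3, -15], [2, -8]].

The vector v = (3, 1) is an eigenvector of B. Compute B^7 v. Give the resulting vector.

First find the eigenvalue: Bv = (-6, -2) = -2·(3, 1), so λ = -2.
Then B^7 v = λ^7·v = (-2)^7·(3, 1) = -128·(3, 1) = (-384, -128).

(-384, -128)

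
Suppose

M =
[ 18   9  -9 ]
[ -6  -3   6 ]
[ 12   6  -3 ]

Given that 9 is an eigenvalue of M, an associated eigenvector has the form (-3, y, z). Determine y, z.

We need (M - 9I)v = 0.
M - 9I = [[9, 9, -9], [-6, -12, 6], [12, 6, -12]].
Row 1: (9)·-3 + (9)·y + (-9)·z = 0
Row 2: (-6)·-3 + (-12)·y + (6)·z = 0
Row 3: (12)·-3 + (6)·y + (-12)·z = 0
Solving gives y = 0, z = -3.
Check: M·(-3, 0, -3) = (-27, 0, -27) = 9·(-3, 0, -3).

0, -3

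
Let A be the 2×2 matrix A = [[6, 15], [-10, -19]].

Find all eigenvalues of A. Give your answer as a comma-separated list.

det(A - μI) = (6 - μ)(-19 - μ) - (15)·(-10) = μ^2 + 13μ + 36.
This factors as (μ + 9)·(μ + 4) = 0.
Eigenvalues: -9, -4.

-9, -4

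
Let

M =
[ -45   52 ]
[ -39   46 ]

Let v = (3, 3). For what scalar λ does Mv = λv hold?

Compute Mv: M·(3, 3) = (21, 21).
Since Mv = λv, compare component 1: 21 = λ·3, so λ = 7.

7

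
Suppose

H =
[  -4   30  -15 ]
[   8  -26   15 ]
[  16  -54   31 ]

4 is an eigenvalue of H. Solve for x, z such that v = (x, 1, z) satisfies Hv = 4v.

0, 2

We need (H - 4I)v = 0.
H - 4I = [[-8, 30, -15], [8, -30, 15], [16, -54, 27]].
Row 1: (-8)·x + (30)·1 + (-15)·z = 0
Row 2: (8)·x + (-30)·1 + (15)·z = 0
Row 3: (16)·x + (-54)·1 + (27)·z = 0
Solving gives x = 0, z = 2.
Check: H·(0, 1, 2) = (0, 4, 8) = 4·(0, 1, 2).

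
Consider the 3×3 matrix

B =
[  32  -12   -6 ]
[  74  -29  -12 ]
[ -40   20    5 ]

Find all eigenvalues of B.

Set up det(λI - B) = 0.
Expanding the 3×3 determinant: p(λ) = λ^3 - 8λ^2 - 25λ + 200.
Rational-root test: λ = -5 gives p(-5) = 0.
Factor out (λ + 5): p(λ) = (λ + 5)·(λ^2 - 13λ + 40).
The quadratic factors as (λ - 5)·(λ - 8).
Eigenvalues: -5, 5, 8.

-5, 5, 8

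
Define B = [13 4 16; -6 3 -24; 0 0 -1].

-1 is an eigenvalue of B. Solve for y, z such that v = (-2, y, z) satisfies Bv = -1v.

We need (B + 1I)v = 0.
B + 1I = [[14, 4, 16], [-6, 4, -24], [0, 0, 0]].
Row 1: (14)·-2 + (4)·y + (16)·z = 0
Row 2: (-6)·-2 + (4)·y + (-24)·z = 0
Row 3: (0)·-2 + (0)·y + (0)·z = 0
Solving gives y = 3, z = 1.
Check: B·(-2, 3, 1) = (2, -3, -1) = -1·(-2, 3, 1).

3, 1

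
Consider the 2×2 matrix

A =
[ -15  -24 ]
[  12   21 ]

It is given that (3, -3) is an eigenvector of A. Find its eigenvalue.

Compute Av: A·(3, -3) = (27, -27).
Since Av = λv, compare component 1: 27 = λ·3, so λ = 9.

9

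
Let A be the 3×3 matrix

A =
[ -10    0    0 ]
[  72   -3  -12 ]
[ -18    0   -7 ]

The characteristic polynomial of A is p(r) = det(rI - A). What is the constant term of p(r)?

p(r) = r^3 + 20r^2 + 121r + 210.
The constant term is 210.

210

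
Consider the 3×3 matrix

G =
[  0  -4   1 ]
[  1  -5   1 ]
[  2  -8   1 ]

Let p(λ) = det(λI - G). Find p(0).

p(0) = det(0·I − G) = det(−G) = (−1)^3·det(G).
det(G) = -2, so p(0) = 2.

2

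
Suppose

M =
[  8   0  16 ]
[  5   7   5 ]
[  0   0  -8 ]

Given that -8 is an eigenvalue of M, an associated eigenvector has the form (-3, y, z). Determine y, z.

0, 3

We need (M + 8I)v = 0.
M + 8I = [[16, 0, 16], [5, 15, 5], [0, 0, 0]].
Row 1: (16)·-3 + (0)·y + (16)·z = 0
Row 2: (5)·-3 + (15)·y + (5)·z = 0
Row 3: (0)·-3 + (0)·y + (0)·z = 0
Solving gives y = 0, z = 3.
Check: M·(-3, 0, 3) = (24, 0, -24) = -8·(-3, 0, 3).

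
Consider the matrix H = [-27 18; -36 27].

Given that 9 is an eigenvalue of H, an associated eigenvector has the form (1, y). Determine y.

2

We need (H - 9I)v = 0.
H - 9I = [[-36, 18], [-36, 18]].
Row 1: (-36)·1 + (18)·y = 0
Row 2: (-36)·1 + (18)·y = 0
Solving gives y = 2.
Check: H·(1, 2) = (9, 18) = 9·(1, 2).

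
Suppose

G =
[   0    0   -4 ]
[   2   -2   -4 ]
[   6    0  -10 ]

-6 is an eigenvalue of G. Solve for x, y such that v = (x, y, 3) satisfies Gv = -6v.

2, 2

We need (G + 6I)v = 0.
G + 6I = [[6, 0, -4], [2, 4, -4], [6, 0, -4]].
Row 1: (6)·x + (0)·y + (-4)·3 = 0
Row 2: (2)·x + (4)·y + (-4)·3 = 0
Row 3: (6)·x + (0)·y + (-4)·3 = 0
Solving gives x = 2, y = 2.
Check: G·(2, 2, 3) = (-12, -12, -18) = -6·(2, 2, 3).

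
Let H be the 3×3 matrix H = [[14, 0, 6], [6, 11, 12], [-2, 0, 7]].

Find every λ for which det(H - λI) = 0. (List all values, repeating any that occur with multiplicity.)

Compute the characteristic polynomial p(r) = det(rI - H).
Cofactor expansion gives p(r) = r^3 - 32r^2 + 341r - 1210.
Try r = 10: p(10) = 0, so 10 is a root.
Dividing by (r - 10) leaves r^2 - 22r + 121.
The quadratic factor is (r - 11)^2.
Eigenvalues: 10, 11, 11.

10, 11, 11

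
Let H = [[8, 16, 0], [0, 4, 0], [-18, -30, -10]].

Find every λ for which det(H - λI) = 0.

Compute the characteristic polynomial p(t) = det(tI - H).
Expanding the 3×3 determinant: p(t) = t^3 - 2t^2 - 88t + 320.
Rational-root test: t = -10 gives p(-10) = 0.
Dividing by (t + 10) leaves t^2 - 12t + 32.
The quadratic factors as (t - 4)·(t - 8).
Eigenvalues: -10, 4, 8.

-10, 4, 8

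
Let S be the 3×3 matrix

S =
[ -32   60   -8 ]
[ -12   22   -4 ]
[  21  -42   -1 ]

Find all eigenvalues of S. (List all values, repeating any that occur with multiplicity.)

-8, -2, -1

The characteristic polynomial is p(λ) = det(λI - S).
Expanding along the first row, p(λ) = λ^3 + 11λ^2 + 26λ + 16.
Rational-root test: λ = -8 gives p(-8) = 0.
Dividing by (λ + 8) leaves λ^2 + 3λ + 2.
The quadratic factors as (λ + 2)·(λ + 1).
Eigenvalues: -8, -2, -1.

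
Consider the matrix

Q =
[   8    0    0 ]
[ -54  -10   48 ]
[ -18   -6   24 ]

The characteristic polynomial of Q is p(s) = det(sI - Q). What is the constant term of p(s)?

p(s) = s^3 - 22s^2 + 160s - 384.
The constant term is -384.

-384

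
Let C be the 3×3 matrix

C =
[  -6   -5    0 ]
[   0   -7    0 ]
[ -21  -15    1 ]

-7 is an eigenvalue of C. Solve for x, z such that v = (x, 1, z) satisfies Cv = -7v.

We need (C + 7I)v = 0.
C + 7I = [[1, -5, 0], [0, 0, 0], [-21, -15, 8]].
Row 1: (1)·x + (-5)·1 + (0)·z = 0
Row 2: (0)·x + (0)·1 + (0)·z = 0
Row 3: (-21)·x + (-15)·1 + (8)·z = 0
Solving gives x = 5, z = 15.
Check: C·(5, 1, 15) = (-35, -7, -105) = -7·(5, 1, 15).

5, 15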